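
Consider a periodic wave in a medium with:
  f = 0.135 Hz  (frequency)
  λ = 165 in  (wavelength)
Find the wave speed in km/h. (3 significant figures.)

Directly: v = fλ.
f = 0.135 Hz; λ = 165 in = 4.191 m.
v = 0.5658 m/s
0.5658 m/s × (1 km/h / 0.2778 m/s) = 2.037 km/h

2.04 km/h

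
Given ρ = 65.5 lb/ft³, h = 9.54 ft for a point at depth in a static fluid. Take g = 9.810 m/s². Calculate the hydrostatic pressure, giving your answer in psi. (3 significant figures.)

4.34 psi

Directly: P = ρgh.
ρ = 65.5 lb/ft³ = 1049 kg/m³; h = 9.54 ft = 2.908 m; g = 9.810 m/s².
P = 29929 Pa  (the unit combination reduces to kg/(m·s²) = Pa)
29929 Pa × (1 psi / 6895 Pa) = 4.341 psi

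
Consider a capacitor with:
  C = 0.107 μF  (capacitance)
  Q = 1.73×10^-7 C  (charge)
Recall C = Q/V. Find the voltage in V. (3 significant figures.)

1.62 V

Rearranging C = Q/V for V: V = Q/C.
C = 0.107 μF = 1.070×10^-7 F; Q = 1.73×10^-7 C.
V = 1.617 V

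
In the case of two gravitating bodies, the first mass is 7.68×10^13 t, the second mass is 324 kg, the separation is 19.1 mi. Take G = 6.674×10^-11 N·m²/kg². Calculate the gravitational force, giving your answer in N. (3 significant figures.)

1.76 N

From Newton's law of gravitation: F = Gm₁m₂/r².
m₁ = 7.68×10^13 t = 7.680×10^16 kg; m₂ = 324 kg; r = 19.1 mi = 30738 m; G = 6.674×10^-11 N·m²/kg².
F = 1.758 N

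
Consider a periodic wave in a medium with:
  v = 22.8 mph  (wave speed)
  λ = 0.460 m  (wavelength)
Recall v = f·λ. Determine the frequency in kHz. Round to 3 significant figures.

0.0222 kHz

Rearranging: f = v/λ.
v = 22.8 mph = 10.19 m/s; λ = 0.460 m.
f = 22.16 Hz
22.16 Hz × (1 kHz / 1000 Hz) = 0.02216 kHz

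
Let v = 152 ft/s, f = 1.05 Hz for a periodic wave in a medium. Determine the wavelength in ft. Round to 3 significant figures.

Rearranging: λ = v/f.
v = 152 ft/s = 46.33 m/s; f = 1.05 Hz.
λ = 44.12 m
44.12 m × (1 ft / 0.3048 m) = 144.8 ft

145 ft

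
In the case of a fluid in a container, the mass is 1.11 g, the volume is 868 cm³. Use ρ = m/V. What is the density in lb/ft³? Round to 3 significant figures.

Directly: ρ = m/V.
m = 1.11 g = 0.001110 kg; V = 868 cm³ = 8.680×10^-4 m³.
ρ = 1.279 kg/m³
1.279 kg/m³ × (1 lb/ft³ / 16.02 kg/m³) = 0.07983 lb/ft³

0.0798 lb/ft³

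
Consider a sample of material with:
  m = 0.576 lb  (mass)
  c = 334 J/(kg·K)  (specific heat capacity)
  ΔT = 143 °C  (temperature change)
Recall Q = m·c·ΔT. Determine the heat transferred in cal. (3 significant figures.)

Directly: Q = mcΔT.
m = 0.576 lb = 0.2613 kg; c = 334 J/(kg·K); ΔT = 143 °C = 143.0 K.
Q = 12479 J
12479 J × (1 cal / 4.184 J) = 2982 cal

2980 cal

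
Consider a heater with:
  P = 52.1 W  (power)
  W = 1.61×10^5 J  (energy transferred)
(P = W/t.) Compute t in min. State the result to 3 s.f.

51.5 min

Rearranging P = W/t for t: t = W/P.
P = 52.1 W; W = 1.61×10^5 J.
t = 3090 s
3090 s × (1 min / 60.00 s) = 51.50 min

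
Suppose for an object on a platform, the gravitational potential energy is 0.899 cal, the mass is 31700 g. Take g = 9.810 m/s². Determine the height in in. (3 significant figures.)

0.476 in

Solving PE = m·g·h for h: h = PE/(m·g).
PE = 0.899 cal = 3.761 J; m = 31700 g = 31.70 kg; g = 9.810 m/s².
h = 0.01210 m
0.01210 m × (1 in / 0.02540 m) = 0.4762 in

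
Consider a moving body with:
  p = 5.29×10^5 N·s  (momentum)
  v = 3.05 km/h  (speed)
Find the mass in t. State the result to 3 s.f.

Solving p = m·v for m: m = p/v.
p = 5.29×10^5 N·s = 5.290×10^5 kg·m/s; v = 3.05 km/h = 0.8472 m/s.
m = 6.244×10^5 kg
6.244×10^5 kg × (1 t / 1000 kg) = 624.4 t

624 t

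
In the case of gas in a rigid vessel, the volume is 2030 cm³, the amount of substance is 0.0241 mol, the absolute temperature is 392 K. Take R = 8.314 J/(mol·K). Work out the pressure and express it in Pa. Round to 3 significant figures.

38700 Pa

From the ideal-gas law: P = nRT/V.
V = 2030 cm³ = 0.002030 m³; n = 0.0241 mol; T = 392 K; R = 8.314 J/(mol·K).
P = 38692 Pa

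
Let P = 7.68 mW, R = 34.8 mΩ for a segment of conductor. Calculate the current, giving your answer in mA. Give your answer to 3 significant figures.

Solving P = I²R for I: I = √(P/R).
P = 7.68 mW = 0.007680 W; R = 34.8 mΩ = 0.03480 Ω.
I = 0.4698 A
0.4698 A × (1 mA / 0.001000 A) = 469.8 mA

470 mA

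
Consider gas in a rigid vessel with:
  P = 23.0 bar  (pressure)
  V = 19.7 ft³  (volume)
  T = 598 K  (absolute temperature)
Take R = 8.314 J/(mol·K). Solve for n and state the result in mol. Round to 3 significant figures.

258 mol

Rearranging: n = PV/(RT).
P = 23.0 bar = 2.300×10^6 Pa; V = 19.7 ft³ = 0.5578 m³; T = 598 K; R = 8.314 J/(mol·K).
n = 258.1 mol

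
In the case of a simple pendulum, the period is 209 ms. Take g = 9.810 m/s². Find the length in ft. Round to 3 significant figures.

Rearranging: L = g·(T/2π)².
T = 209 ms = 0.2090 s; g = 9.810 m/s².
L = 0.01085 m
0.01085 m × (1 ft / 0.3048 m) = 0.03561 ft

0.0356 ft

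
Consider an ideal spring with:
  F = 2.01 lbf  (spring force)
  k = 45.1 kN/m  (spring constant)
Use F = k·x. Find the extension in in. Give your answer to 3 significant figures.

0.00780 in

From Hooke's law: x = F/k.
F = 2.01 lbf = 8.941 N; k = 45.1 kN/m = 45100 N/m.
x = 1.982×10^-4 m
1.982×10^-4 m × (1 in / 0.02540 m) = 0.007805 in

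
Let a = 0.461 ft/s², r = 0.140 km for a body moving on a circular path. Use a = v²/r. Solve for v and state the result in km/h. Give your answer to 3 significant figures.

Solving a = v²/r for v: v = √(a·r).
a = 0.461 ft/s² = 0.1405 m/s²; r = 0.140 km = 140.0 m.
v = 4.435 m/s
4.435 m/s × (1 km/h / 0.2778 m/s) = 15.97 km/h

16.0 km/h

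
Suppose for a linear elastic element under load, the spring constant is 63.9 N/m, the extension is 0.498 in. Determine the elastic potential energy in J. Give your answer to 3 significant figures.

Directly: U = ½kx².
k = 63.9 N/m; x = 0.498 in = 0.01265 m.
U = 0.005112 J

0.00511 J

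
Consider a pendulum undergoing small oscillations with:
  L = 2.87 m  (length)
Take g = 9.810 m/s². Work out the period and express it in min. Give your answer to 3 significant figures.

T is given directly by: T = 2π√(L/g).
L = 2.87 m; g = 9.810 m/s².
T = 3.398 s
3.398 s × (1 min / 60.00 s) = 0.05664 min

0.0566 min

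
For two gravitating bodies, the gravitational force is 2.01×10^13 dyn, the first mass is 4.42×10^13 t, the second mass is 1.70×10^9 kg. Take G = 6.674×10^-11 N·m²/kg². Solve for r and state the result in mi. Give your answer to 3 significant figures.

Solving F = G·m₁·m₂/r² for r: r = √(G·m₁m₂/F).
F = 2.01×10^13 dyn = 2.010×10^8 N; m₁ = 4.42×10^13 t = 4.420×10^16 kg; m₂ = 1.70×10^9 kg; G = 6.674×10^-11 N·m²/kg².
r = 4995 m
4995 m × (1 mi / 1609 m) = 3.104 mi

3.10 mi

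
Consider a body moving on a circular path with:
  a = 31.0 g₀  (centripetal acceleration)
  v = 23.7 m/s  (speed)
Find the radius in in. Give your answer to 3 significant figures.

Rearranging a = v²/r for r: r = v²/a.
a = 31.0 g₀ = 304.0 m/s²; v = 23.7 m/s.
r = 1.848 m
1.848 m × (1 in / 0.02540 m) = 72.74 in

72.7 in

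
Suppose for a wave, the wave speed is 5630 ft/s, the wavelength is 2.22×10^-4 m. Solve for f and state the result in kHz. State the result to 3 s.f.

Rearranging v = f·λ for f: f = v/λ.
v = 5630 ft/s = 1716 m/s; λ = 2.22×10^-4 m.
f = 7.730×10^6 Hz
7.730×10^6 Hz × (1 kHz / 1000 Hz) = 7730 kHz

7730 kHz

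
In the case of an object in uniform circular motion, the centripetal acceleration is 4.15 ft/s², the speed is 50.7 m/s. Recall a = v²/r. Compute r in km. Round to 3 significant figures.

Rearranging: r = v²/a.
a = 4.15 ft/s² = 1.265 m/s²; v = 50.7 m/s.
r = 2032 m
2032 m × (1 km / 1000 m) = 2.032 km

2.03 km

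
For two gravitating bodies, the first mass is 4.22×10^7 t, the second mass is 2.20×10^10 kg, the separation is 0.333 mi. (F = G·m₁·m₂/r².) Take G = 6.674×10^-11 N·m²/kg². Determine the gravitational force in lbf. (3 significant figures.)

From Newton's law of gravitation: F = Gm₁m₂/r².
m₁ = 4.22×10^7 t = 4.220×10^10 kg; m₂ = 2.20×10^10 kg; r = 0.333 mi = 535.9 m; G = 6.674×10^-11 N·m²/kg².
F = 2.157×10^5 N
2.157×10^5 N × (1 lbf / 4.448 N) = 48501 lbf

48500 lbf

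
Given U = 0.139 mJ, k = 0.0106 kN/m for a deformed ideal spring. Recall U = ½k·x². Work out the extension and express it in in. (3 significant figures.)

Rearranging: x = √(2U/k).
U = 0.139 mJ = 1.390×10^-4 J; k = 0.0106 kN/m = 10.60 N/m.
x = 0.005121 m
0.005121 m × (1 in / 0.02540 m) = 0.2016 in

0.202 in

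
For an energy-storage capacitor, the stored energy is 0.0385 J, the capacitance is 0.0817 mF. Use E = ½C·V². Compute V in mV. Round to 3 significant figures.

Rearranging E = ½C·V² for V: V = √(2E/C).
E = 0.0385 J; C = 0.0817 mF = 8.170×10^-5 F.
V = 30.70 V
30.70 V × (1 mV / 0.001000 V) = 30700 mV

30700 mV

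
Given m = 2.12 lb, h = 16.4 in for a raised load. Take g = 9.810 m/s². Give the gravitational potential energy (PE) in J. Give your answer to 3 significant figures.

3.93 J

Directly: PE = mgh.
m = 2.12 lb = 0.9616 kg; h = 16.4 in = 0.4166 m; g = 9.810 m/s².
PE = 3.930 J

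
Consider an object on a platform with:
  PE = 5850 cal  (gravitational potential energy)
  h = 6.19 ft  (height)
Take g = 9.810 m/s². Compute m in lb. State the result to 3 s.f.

2920 lb

Solving PE = m·g·h for m: m = PE/(g·h).
PE = 5850 cal = 24476 J; h = 6.19 ft = 1.887 m; g = 9.810 m/s².
m = 1322 kg
1322 kg × (1 lb / 0.4536 kg) = 2915 lb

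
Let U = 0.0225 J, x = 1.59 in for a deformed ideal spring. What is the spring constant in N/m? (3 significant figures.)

27.6 N/m

Rearranging U = ½k·x² for k: k = 2U/x².
U = 0.0225 J; x = 1.59 in = 0.04039 m.
k = 27.59 N/m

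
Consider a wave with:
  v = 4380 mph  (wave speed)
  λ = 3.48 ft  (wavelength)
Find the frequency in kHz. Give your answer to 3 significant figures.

1.85 kHz

Rearranging: f = v/λ.
v = 4380 mph = 1958 m/s; λ = 3.48 ft = 1.061 m.
f = 1846 Hz
1846 Hz × (1 kHz / 1000 Hz) = 1.846 kHz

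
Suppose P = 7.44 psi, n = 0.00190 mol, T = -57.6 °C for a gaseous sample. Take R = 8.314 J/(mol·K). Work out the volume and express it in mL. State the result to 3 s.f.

66.4 mL

Solving PV = nRT for V: V = nRT/P.
P = 7.44 psi = 51297 Pa; n = 0.00190 mol; T = -57.6 °C = 215.5 K; R = 8.314 J/(mol·K).
V = 6.638×10^-5 m³
6.638×10^-5 m³ × (1 mL / 1.000×10^-6 m³) = 66.38 mL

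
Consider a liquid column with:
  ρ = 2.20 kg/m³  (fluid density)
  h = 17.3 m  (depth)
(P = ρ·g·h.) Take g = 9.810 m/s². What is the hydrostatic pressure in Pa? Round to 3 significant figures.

P is given directly by: P = ρgh.
ρ = 2.20 kg/m³; h = 17.3 m; g = 9.810 m/s².
P = 373.4 Pa  (the unit combination reduces to kg/(m·s²) = Pa)

373 Pa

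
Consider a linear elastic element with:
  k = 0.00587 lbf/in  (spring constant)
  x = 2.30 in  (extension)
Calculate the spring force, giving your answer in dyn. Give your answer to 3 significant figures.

6010 dyn

From Hooke's law: F = kx.
k = 0.00587 lbf/in = 1.028 N/m; x = 2.30 in = 0.05842 m.
F = 0.06006 N
0.06006 N × (1 dyn / 1.000×10^-5 N) = 6006 dyn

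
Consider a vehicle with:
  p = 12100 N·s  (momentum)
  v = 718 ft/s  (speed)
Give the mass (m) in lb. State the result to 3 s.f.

Rearranging: m = p/v.
p = 12100 N·s = 12100 kg·m/s; v = 718 ft/s = 218.8 m/s.
m = 55.29 kg
55.29 kg × (1 lb / 0.4536 kg) = 121.9 lb

122 lb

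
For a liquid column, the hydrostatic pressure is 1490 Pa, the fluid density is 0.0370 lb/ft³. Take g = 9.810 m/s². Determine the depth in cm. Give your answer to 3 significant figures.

25600 cm

Solving P = ρ·g·h for h: h = P/(ρ·g).
P = 1490 Pa; ρ = 0.0370 lb/ft³ = 0.5927 kg/m³; g = 9.810 m/s².
h = 256.3 m
256.3 m × (1 cm / 0.01000 m) = 25627 cm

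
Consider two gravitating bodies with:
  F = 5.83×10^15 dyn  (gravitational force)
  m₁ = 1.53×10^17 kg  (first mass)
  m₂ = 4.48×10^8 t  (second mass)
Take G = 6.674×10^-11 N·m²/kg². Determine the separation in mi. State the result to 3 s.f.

5.50 mi

From Newton's law of gravitation: r = √(G·m₁m₂/F).
F = 5.83×10^15 dyn = 5.830×10^10 N; m₁ = 1.53×10^17 kg; m₂ = 4.48×10^8 t = 4.480×10^11 kg; G = 6.674×10^-11 N·m²/kg².
r = 8858 m
8858 m × (1 mi / 1609 m) = 5.504 mi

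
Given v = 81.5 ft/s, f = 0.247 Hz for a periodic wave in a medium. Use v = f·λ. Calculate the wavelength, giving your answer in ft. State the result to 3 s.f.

Rearranging: λ = v/f.
v = 81.5 ft/s = 24.84 m/s; f = 0.247 Hz.
λ = 100.6 m
100.6 m × (1 ft / 0.3048 m) = 330.0 ft

330 ft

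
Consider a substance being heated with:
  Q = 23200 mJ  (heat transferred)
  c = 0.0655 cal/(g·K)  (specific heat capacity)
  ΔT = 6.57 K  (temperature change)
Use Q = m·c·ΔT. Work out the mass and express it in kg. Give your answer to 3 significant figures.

Solving Q = m·c·ΔT for m: m = Q/(c·ΔT).
Q = 23200 mJ = 23.20 J; c = 0.0655 cal/(g·K) = 274.1 J/(kg·K); ΔT = 6.57 K.
m = 0.01289 kg

0.0129 kg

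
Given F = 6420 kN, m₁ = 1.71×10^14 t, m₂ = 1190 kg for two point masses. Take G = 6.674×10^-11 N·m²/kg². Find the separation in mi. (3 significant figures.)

Rearranging: r = √(G·m₁m₂/F).
F = 6420 kN = 6.420×10^6 N; m₁ = 1.71×10^14 t = 1.710×10^17 kg; m₂ = 1190 kg; G = 6.674×10^-11 N·m²/kg².
r = 45.99 m
45.99 m × (1 mi / 1609 m) = 0.02858 mi

0.0286 mi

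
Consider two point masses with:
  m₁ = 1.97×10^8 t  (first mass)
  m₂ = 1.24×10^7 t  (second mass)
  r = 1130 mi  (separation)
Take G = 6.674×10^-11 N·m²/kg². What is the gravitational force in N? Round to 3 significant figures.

0.0493 N

Directly: F = Gm₁m₂/r².
m₁ = 1.97×10^8 t = 1.970×10^11 kg; m₂ = 1.24×10^7 t = 1.240×10^10 kg; r = 1130 mi = 1.819×10^6 m; G = 6.674×10^-11 N·m²/kg².
F = 0.04930 N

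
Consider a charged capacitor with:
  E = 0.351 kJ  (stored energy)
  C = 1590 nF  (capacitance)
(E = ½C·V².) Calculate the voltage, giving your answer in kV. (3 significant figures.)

21.0 kV

Rearranging: V = √(2E/C).
E = 0.351 kJ = 351.0 J; C = 1590 nF = 1.590×10^-6 F.
V = 21012 V  (the unit combination reduces to kg·m²/(A·s³) = V)
21012 V × (1 kV / 1000 V) = 21.01 kV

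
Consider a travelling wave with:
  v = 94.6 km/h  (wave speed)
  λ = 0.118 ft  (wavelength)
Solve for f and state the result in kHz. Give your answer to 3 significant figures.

0.731 kHz

Solving v = f·λ for f: f = v/λ.
v = 94.6 km/h = 26.28 m/s; λ = 0.118 ft = 0.03597 m.
f = 730.6 Hz
730.6 Hz × (1 kHz / 1000 Hz) = 0.7306 kHz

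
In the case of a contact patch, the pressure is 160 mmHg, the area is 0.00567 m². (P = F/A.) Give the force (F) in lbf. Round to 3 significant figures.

Solving P = F/A for F: F = P·A.
P = 160 mmHg = 21332 Pa; A = 0.00567 m².
F = 120.9 N  (the unit combination reduces to kg·m/s² = N)
120.9 N × (1 lbf / 4.448 N) = 27.19 lbf

27.2 lbf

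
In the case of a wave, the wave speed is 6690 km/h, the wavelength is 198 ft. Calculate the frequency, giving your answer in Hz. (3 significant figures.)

30.8 Hz

Solving v = f·λ for f: f = v/λ.
v = 6690 km/h = 1858 m/s; λ = 198 ft = 60.35 m.
f = 30.79 Hz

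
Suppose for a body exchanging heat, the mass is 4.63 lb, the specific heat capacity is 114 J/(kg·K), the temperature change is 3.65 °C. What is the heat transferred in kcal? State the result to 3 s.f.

0.209 kcal

Directly: Q = mcΔT.
m = 4.63 lb = 2.100 kg; c = 114 J/(kg·K); ΔT = 3.65 °C = 3.650 K.
Q = 873.9 J
873.9 J × (1 kcal / 4184 J) = 0.2089 kcal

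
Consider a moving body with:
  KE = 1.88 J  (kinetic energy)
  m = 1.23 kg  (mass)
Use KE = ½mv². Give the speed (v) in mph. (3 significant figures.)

Rearranging: v = √(2·KE/m).
KE = 1.88 J; m = 1.23 kg.
v = 1.748 m/s
1.748 m/s × (1 mph / 0.4470 m/s) = 3.911 mph

3.91 mph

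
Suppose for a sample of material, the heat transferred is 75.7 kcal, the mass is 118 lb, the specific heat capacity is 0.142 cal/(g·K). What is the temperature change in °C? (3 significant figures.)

Rearranging: ΔT = Q/(m·c).
Q = 75.7 kcal = 3.167×10^5 J; m = 118 lb = 53.52 kg; c = 0.142 cal/(g·K) = 594.1 J/(kg·K).
ΔT = 9.960 K
Since 1 °C = 1 K, 9.960 °C.

9.96 °C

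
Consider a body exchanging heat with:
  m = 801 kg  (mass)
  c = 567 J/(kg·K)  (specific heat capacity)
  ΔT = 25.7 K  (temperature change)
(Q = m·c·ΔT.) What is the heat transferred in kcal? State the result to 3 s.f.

Q is given directly by: Q = mcΔT.
m = 801 kg; c = 567 J/(kg·K); ΔT = 25.7 K.
Q = 1.167×10^7 J
1.167×10^7 J × (1 kcal / 4184 J) = 2790 kcal

2790 kcal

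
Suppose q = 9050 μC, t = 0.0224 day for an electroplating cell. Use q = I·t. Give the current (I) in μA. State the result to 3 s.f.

Rearranging: I = q/t.
q = 9050 μC = 0.009050 C; t = 0.0224 day = 1935 s.
I = 4.676×10^-6 A
4.676×10^-6 A × (1 μA / 1.000×10^-6 A) = 4.676 μA

4.68 μA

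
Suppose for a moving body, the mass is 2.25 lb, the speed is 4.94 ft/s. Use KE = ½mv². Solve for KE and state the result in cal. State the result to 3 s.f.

KE is given directly by: KE = ½mv².
m = 2.25 lb = 1.021 kg; v = 4.94 ft/s = 1.506 m/s.
KE = 1.157 J  (the unit combination reduces to kg·m²/s² = J)
1.157 J × (1 cal / 4.184 J) = 0.2765 cal

0.277 cal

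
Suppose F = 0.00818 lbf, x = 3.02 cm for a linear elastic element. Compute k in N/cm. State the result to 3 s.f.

Rearranging: k = F/x.
F = 0.00818 lbf = 0.03639 N; x = 3.02 cm = 0.03020 m.
k = 1.205 N/m
1.205 N/m × (1 N/cm / 100.0 N/m) = 0.01205 N/cm

0.0120 N/cm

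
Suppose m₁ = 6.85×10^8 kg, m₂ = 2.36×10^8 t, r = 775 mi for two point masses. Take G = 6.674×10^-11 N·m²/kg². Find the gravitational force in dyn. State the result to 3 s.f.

F is given directly by: F = Gm₁m₂/r².
m₁ = 6.85×10^8 kg; m₂ = 2.36×10^8 t = 2.360×10^11 kg; r = 775 mi = 1.247×10^6 m; G = 6.674×10^-11 N·m²/kg².
F = 0.006936 N
0.006936 N × (1 dyn / 1.000×10^-5 N) = 693.6 dyn

694 dyn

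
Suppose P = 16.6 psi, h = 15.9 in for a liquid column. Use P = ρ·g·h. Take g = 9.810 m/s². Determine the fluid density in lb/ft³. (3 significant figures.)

Rearranging: ρ = P/(g·h).
P = 16.6 psi = 1.145×10^5 Pa; h = 15.9 in = 0.4039 m; g = 9.810 m/s².
ρ = 28889 kg/m³
28889 kg/m³ × (1 lb/ft³ / 16.02 kg/m³) = 1803 lb/ft³

1800 lb/ft³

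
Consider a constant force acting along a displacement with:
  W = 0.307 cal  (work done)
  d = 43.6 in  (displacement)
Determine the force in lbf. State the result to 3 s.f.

0.261 lbf

Rearranging W = F·d for F: F = W/d.
W = 0.307 cal = 1.284 J; d = 43.6 in = 1.107 m.
F = 1.160 N  (the unit combination reduces to kg·m/s² = N)
1.160 N × (1 lbf / 4.448 N) = 0.2607 lbf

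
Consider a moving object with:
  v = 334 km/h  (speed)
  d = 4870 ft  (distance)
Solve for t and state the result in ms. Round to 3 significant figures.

Solving v = d/t for t: t = d/v.
v = 334 km/h = 92.78 m/s; d = 4870 ft = 1484 m.
t = 16.00 s
16.00 s × (1 ms / 0.001000 s) = 15999 ms

16000 ms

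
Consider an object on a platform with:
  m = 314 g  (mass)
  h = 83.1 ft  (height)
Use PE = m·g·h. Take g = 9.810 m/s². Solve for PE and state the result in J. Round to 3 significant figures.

78.0 J

Directly: PE = mgh.
m = 314 g = 0.3140 kg; h = 83.1 ft = 25.33 m; g = 9.810 m/s².
PE = 78.02 J  (the unit combination reduces to kg·m²/s² = J)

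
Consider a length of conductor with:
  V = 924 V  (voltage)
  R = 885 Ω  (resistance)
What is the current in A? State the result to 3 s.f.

1.04 A

From Ohm's law: I = V/R.
V = 924 V; R = 885 Ω.
I = 1.044 A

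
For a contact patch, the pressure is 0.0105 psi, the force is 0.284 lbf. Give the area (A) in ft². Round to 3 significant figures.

Rearranging: A = F/P.
P = 0.0105 psi = 72.39 Pa; F = 0.284 lbf = 1.263 N.
A = 0.01745 m²
0.01745 m² × (1 ft² / 0.09290 m²) = 0.1878 ft²

0.188 ft²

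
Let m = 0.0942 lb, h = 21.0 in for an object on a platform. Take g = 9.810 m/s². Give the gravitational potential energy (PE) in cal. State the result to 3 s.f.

0.0534 cal

Directly: PE = mgh.
m = 0.0942 lb = 0.04273 kg; h = 21.0 in = 0.5334 m; g = 9.810 m/s².
PE = 0.2236 J
0.2236 J × (1 cal / 4.184 J) = 0.05344 cal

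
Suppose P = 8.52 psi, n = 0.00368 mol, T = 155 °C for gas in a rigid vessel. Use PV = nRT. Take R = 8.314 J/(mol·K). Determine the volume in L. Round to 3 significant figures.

Rearranging PV = nRT for V: V = nRT/P.
P = 8.52 psi = 58743 Pa; n = 0.00368 mol; T = 155 °C = 428.1 K; R = 8.314 J/(mol·K).
V = 2.230×10^-4 m³
2.230×10^-4 m³ × (1 L / 0.001000 m³) = 0.2230 L

0.223 L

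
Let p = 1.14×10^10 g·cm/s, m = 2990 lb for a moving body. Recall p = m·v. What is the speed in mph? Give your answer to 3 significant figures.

188 mph

Solving p = m·v for v: v = p/m.
p = 1.14×10^10 g·cm/s = 1.140×10^5 kg·m/s; m = 2990 lb = 1356 kg.
v = 84.06 m/s
84.06 m/s × (1 mph / 0.4470 m/s) = 188.0 mph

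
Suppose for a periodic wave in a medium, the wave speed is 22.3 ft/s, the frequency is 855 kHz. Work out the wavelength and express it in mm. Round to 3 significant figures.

Solving v = f·λ for λ: λ = v/f.
v = 22.3 ft/s = 6.797 m/s; f = 855 kHz = 8.550×10^5 Hz.
λ = 7.950×10^-6 m
7.950×10^-6 m × (1 mm / 0.001000 m) = 0.007950 mm

0.00795 mm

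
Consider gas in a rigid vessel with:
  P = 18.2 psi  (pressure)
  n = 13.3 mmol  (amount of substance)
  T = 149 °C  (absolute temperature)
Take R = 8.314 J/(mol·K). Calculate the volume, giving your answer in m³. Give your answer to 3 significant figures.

From the ideal-gas law: V = nRT/P.
P = 18.2 psi = 1.255×10^5 Pa; n = 13.3 mmol = 0.01330 mol; T = 149 °C = 422.1 K; R = 8.314 J/(mol·K).
V = 3.720×10^-4 m³

3.72×10^-4 m³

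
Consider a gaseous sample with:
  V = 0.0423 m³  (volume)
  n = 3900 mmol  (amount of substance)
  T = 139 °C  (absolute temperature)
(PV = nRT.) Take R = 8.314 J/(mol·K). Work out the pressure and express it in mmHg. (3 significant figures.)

From the ideal-gas law: P = nRT/V.
V = 0.0423 m³; n = 3900 mmol = 3.900 mol; T = 139 °C = 412.1 K; R = 8.314 J/(mol·K).
P = 3.159×10^5 Pa
3.159×10^5 Pa × (1 mmHg / 133.3 Pa) = 2370 mmHg

2370 mmHg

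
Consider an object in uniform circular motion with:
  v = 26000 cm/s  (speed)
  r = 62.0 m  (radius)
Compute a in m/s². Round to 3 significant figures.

1090 m/s²

a is given directly by: a = v²/r.
v = 26000 cm/s = 260.0 m/s; r = 62.0 m.
a = 1090 m/s²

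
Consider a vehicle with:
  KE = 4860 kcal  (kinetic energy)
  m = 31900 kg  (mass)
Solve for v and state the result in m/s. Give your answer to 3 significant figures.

35.7 m/s

Rearranging: v = √(2·KE/m).
KE = 4860 kcal = 2.033×10^7 J; m = 31900 kg.
v = 35.71 m/s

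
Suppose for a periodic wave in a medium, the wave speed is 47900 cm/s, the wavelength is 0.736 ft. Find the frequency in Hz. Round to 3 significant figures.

Solving v = f·λ for f: f = v/λ.
v = 47900 cm/s = 479.0 m/s; λ = 0.736 ft = 0.2243 m.
f = 2135 Hz

2140 Hz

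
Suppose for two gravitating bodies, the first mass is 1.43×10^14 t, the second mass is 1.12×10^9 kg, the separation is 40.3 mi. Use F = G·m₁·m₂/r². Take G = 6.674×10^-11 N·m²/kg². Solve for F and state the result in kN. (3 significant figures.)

2540 kN

From Newton's law of gravitation: F = Gm₁m₂/r².
m₁ = 1.43×10^14 t = 1.430×10^17 kg; m₂ = 1.12×10^9 kg; r = 40.3 mi = 64857 m; G = 6.674×10^-11 N·m²/kg².
F = 2.541×10^6 N
2.541×10^6 N × (1 kN / 1000 N) = 2541 kN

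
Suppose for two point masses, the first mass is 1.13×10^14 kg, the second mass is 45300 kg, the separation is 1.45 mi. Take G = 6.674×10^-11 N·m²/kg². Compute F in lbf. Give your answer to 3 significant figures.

14.1 lbf

F is given directly by: F = Gm₁m₂/r².
m₁ = 1.13×10^14 kg; m₂ = 45300 kg; r = 1.45 mi = 2334 m; G = 6.674×10^-11 N·m²/kg².
F = 62.74 N  (the unit combination reduces to kg·m/s² = N)
62.74 N × (1 lbf / 4.448 N) = 14.10 lbf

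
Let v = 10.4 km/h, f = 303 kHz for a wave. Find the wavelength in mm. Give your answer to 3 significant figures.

Rearranging v = f·λ for λ: λ = v/f.
v = 10.4 km/h = 2.889 m/s; f = 303 kHz = 3.030×10^5 Hz.
λ = 9.534×10^-6 m
9.534×10^-6 m × (1 mm / 0.001000 m) = 0.009534 mm

0.00953 mm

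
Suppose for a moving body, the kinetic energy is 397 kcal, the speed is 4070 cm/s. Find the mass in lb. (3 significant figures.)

Rearranging KE = ½mv² for m: m = 2·KE/v².
KE = 397 kcal = 1.661×10^6 J; v = 4070 cm/s = 40.70 m/s.
m = 2006 kg
2006 kg × (1 lb / 0.4536 kg) = 4421 lb

4420 lb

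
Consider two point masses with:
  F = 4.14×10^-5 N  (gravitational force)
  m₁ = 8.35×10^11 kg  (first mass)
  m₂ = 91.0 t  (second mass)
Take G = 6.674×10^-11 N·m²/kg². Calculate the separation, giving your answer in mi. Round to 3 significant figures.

From Newton's law of gravitation: r = √(G·m₁m₂/F).
F = 4.14×10^-5 N; m₁ = 8.35×10^11 kg; m₂ = 91.0 t = 91000 kg; G = 6.674×10^-11 N·m²/kg².
r = 3.500×10^5 m
3.500×10^5 m × (1 mi / 1609 m) = 217.5 mi

217 mi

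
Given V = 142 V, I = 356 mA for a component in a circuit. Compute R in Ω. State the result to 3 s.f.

399 Ω

Rearranging: R = V/I.
V = 142 V; I = 356 mA = 0.3560 A.
R = 398.9 Ω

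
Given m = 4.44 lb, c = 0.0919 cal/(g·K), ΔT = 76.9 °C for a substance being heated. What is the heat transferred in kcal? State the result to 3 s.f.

14.2 kcal

Directly: Q = mcΔT.
m = 4.44 lb = 2.014 kg; c = 0.0919 cal/(g·K) = 384.5 J/(kg·K); ΔT = 76.9 °C = 76.90 K.
Q = 59550 J
59550 J × (1 kcal / 4184 J) = 14.23 kcal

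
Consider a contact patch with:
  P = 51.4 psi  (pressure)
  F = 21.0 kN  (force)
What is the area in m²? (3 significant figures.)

0.0593 m²

Rearranging P = F/A for A: A = F/P.
P = 51.4 psi = 3.544×10^5 Pa; F = 21.0 kN = 21000 N.
A = 0.05926 m²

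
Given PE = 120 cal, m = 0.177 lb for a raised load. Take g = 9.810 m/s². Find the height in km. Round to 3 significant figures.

Solving PE = m·g·h for h: h = PE/(m·g).
PE = 120 cal = 502.1 J; m = 0.177 lb = 0.08029 kg; g = 9.810 m/s².
h = 637.5 m
637.5 m × (1 km / 1000 m) = 0.6375 km

0.637 km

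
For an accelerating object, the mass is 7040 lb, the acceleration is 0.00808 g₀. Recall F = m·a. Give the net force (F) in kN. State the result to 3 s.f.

0.253 kN

From Newton's second law: F = m·a.
m = 7040 lb = 3193 kg; a = 0.00808 g₀ = 0.07924 m/s².
F = 253.0 N  (the unit combination reduces to kg·m/s² = N)
253.0 N × (1 kN / 1000 N) = 0.2530 kN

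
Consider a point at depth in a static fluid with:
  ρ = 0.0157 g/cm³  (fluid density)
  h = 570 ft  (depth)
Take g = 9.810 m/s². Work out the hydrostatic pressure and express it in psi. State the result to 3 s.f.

P is given directly by: P = ρgh.
ρ = 0.0157 g/cm³ = 15.70 kg/m³; h = 570 ft = 173.7 m; g = 9.810 m/s².
P = 26758 Pa
26758 Pa × (1 psi / 6895 Pa) = 3.881 psi

3.88 psi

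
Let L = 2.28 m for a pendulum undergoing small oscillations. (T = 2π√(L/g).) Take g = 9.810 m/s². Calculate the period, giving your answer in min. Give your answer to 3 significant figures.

T is given directly by: T = 2π√(L/g).
L = 2.28 m; g = 9.810 m/s².
T = 3.029 s
3.029 s × (1 min / 60.00 s) = 0.05048 min

0.0505 min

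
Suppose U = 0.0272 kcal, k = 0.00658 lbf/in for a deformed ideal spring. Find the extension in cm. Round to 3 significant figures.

1410 cm

Rearranging: x = √(2U/k).
U = 0.0272 kcal = 113.8 J; k = 0.00658 lbf/in = 1.152 N/m.
x = 14.05 m
14.05 m × (1 cm / 0.01000 m) = 1405 cm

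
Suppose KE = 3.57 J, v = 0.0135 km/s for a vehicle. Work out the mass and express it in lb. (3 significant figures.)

Rearranging: m = 2·KE/v².
KE = 3.57 J; v = 0.0135 km/s = 13.50 m/s.
m = 0.03918 kg
0.03918 kg × (1 lb / 0.4536 kg) = 0.08637 lb

0.0864 lb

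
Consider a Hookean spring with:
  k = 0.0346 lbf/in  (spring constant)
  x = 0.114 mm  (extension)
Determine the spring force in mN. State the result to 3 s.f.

From Hooke's law: F = kx.
k = 0.0346 lbf/in = 6.059 N/m; x = 0.114 mm = 1.140×10^-4 m.
F = 6.908×10^-4 N
6.908×10^-4 N × (1 mN / 0.001000 N) = 0.6908 mN

0.691 mN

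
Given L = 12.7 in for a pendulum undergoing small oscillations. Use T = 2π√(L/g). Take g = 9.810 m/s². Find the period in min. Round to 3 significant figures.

0.0190 min

Directly: T = 2π√(L/g).
L = 12.7 in = 0.3226 m; g = 9.810 m/s².
T = 1.139 s
1.139 s × (1 min / 60.00 s) = 0.01899 min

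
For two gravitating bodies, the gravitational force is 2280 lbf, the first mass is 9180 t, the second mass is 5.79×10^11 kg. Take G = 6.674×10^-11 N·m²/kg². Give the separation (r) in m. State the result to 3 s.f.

From Newton's law of gravitation: r = √(G·m₁m₂/F).
F = 2280 lbf = 10142 N; m₁ = 9180 t = 9.180×10^6 kg; m₂ = 5.79×10^11 kg; G = 6.674×10^-11 N·m²/kg².
r = 187.0 m

187 m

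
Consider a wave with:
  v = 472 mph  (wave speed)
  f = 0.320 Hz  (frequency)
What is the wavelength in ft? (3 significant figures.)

Rearranging v = f·λ for λ: λ = v/f.
v = 472 mph = 211.0 m/s; f = 0.320 Hz.
λ = 659.4 m
659.4 m × (1 ft / 0.3048 m) = 2163 ft

2160 ft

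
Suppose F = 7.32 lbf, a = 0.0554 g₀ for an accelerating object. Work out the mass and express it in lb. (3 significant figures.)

Rearranging F = m·a for m: m = F/a.
F = 7.32 lbf = 32.56 N; a = 0.0554 g₀ = 0.5433 m/s².
m = 59.93 kg
59.93 kg × (1 lb / 0.4536 kg) = 132.1 lb

132 lb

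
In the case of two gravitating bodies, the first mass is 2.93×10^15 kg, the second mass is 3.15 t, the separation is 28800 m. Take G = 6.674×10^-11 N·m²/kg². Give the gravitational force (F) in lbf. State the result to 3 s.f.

Directly: F = Gm₁m₂/r².
m₁ = 2.93×10^15 kg; m₂ = 3.15 t = 3150 kg; r = 28800 m; G = 6.674×10^-11 N·m²/kg².
F = 0.7426 N
0.7426 N × (1 lbf / 4.448 N) = 0.1670 lbf

0.167 lbf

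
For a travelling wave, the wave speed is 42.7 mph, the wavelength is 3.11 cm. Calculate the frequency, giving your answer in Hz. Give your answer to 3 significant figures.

614 Hz

Rearranging: f = v/λ.
v = 42.7 mph = 19.09 m/s; λ = 3.11 cm = 0.03110 m.
f = 613.8 Hz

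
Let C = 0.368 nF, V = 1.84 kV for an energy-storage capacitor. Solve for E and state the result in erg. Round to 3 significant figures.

E is given directly by: E = ½CV².
C = 0.368 nF = 3.680×10^-10 F; V = 1.84 kV = 1840 V.
E = 6.230×10^-4 J
6.230×10^-4 J × (1 erg / 1.000×10^-7 J) = 6230 erg

6230 erg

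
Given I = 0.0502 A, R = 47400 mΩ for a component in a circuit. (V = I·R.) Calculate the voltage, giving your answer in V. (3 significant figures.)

From Ohm's law: V = IR.
I = 0.0502 A; R = 47400 mΩ = 47.40 Ω.
V = 2.379 V

2.38 V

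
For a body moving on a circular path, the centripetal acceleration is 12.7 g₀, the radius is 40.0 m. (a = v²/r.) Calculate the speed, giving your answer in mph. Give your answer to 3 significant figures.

158 mph

Rearranging: v = √(a·r).
a = 12.7 g₀ = 124.5 m/s²; r = 40.0 m.
v = 70.58 m/s
70.58 m/s × (1 mph / 0.4470 m/s) = 157.9 mph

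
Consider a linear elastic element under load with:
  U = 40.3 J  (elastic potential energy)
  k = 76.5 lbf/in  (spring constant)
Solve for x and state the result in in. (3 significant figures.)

3.05 in

Rearranging U = ½k·x² for x: x = √(2U/k).
U = 40.3 J; k = 76.5 lbf/in = 13397 N/m.
x = 0.07756 m
0.07756 m × (1 in / 0.02540 m) = 3.054 in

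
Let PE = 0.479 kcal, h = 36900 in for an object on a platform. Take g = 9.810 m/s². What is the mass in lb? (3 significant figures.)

Solving PE = m·g·h for m: m = PE/(g·h).
PE = 0.479 kcal = 2004 J; h = 36900 in = 937.3 m; g = 9.810 m/s².
m = 0.2180 kg
0.2180 kg × (1 lb / 0.4536 kg) = 0.4805 lb

0.481 lb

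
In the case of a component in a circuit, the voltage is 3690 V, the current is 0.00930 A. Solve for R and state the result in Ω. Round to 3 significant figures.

Rearranging V = I·R for R: R = V/I.
V = 3690 V; I = 0.00930 A.
R = 3.968×10^5 Ω

3.97×10^5 Ω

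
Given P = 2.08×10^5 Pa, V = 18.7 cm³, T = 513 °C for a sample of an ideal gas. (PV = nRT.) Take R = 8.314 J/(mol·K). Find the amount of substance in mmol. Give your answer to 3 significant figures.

From the ideal-gas law: n = PV/(RT).
P = 2.08×10^5 Pa; V = 18.7 cm³ = 1.870×10^-5 m³; T = 513 °C = 786.1 K; R = 8.314 J/(mol·K).
n = 5.951×10^-4 mol
5.951×10^-4 mol × (1 mmol / 0.001000 mol) = 0.5951 mmol

0.595 mmol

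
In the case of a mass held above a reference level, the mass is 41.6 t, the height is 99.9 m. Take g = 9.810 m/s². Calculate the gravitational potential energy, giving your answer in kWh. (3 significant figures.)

Directly: PE = mgh.
m = 41.6 t = 41600 kg; h = 99.9 m; g = 9.810 m/s².
PE = 4.077×10^7 J
4.077×10^7 J × (1 kWh / 3.600×10^6 J) = 11.32 kWh

11.3 kWh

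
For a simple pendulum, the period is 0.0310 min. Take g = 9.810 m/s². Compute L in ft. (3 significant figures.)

Rearranging T = 2π√(L/g) for L: L = g·(T/2π)².
T = 0.0310 min = 1.860 s; g = 9.810 m/s².
L = 0.8597 m
0.8597 m × (1 ft / 0.3048 m) = 2.820 ft

2.82 ft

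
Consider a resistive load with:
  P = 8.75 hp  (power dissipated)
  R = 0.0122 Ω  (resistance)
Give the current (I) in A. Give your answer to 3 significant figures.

731 A

Rearranging: I = √(P/R).
P = 8.75 hp = 6525 W; R = 0.0122 Ω.
I = 731.3 A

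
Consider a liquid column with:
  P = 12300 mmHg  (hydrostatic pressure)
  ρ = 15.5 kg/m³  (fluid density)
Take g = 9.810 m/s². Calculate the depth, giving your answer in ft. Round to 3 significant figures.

Solving P = ρ·g·h for h: h = P/(ρ·g).
P = 12300 mmHg = 1.640×10^6 Pa; ρ = 15.5 kg/m³; g = 9.810 m/s².
h = 10785 m
10785 m × (1 ft / 0.3048 m) = 35383 ft

35400 ft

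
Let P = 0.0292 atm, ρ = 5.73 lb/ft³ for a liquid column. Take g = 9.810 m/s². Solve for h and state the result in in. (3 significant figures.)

129 in

Solving P = ρ·g·h for h: h = P/(ρ·g).
P = 0.0292 atm = 2959 Pa; ρ = 5.73 lb/ft³ = 91.79 kg/m³; g = 9.810 m/s².
h = 3.286 m
3.286 m × (1 in / 0.02540 m) = 129.4 in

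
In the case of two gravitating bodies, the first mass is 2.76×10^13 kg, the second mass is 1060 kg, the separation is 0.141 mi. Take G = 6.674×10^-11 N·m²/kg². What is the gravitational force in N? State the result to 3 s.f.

37.9 N

Directly: F = Gm₁m₂/r².
m₁ = 2.76×10^13 kg; m₂ = 1060 kg; r = 0.141 mi = 226.9 m; G = 6.674×10^-11 N·m²/kg².
F = 37.92 N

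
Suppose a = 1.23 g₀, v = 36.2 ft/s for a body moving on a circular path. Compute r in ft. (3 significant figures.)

Solving a = v²/r for r: r = v²/a.
a = 1.23 g₀ = 12.06 m/s²; v = 36.2 ft/s = 11.03 m/s.
r = 10.09 m
10.09 m × (1 ft / 0.3048 m) = 33.11 ft

33.1 ft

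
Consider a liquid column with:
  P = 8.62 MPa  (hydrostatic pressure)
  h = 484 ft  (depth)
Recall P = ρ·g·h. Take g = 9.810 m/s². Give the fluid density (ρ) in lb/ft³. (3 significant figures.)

Rearranging P = ρ·g·h for ρ: ρ = P/(g·h).
P = 8.62 MPa = 8.620×10^6 Pa; h = 484 ft = 147.5 m; g = 9.810 m/s².
ρ = 5956 kg/m³
5956 kg/m³ × (1 lb/ft³ / 16.02 kg/m³) = 371.8 lb/ft³

372 lb/ft³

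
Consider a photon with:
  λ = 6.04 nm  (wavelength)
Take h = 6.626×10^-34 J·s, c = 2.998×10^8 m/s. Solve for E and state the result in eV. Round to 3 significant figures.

205 eV

Directly: E = hc/λ.
λ = 6.04 nm = 6.040×10^-9 m; h = 6.626×10^-34 J·s; c = 2.998×10^8 m/s.
E = 3.289×10^-17 J
3.289×10^-17 J × (1 eV / 1.602×10^-19 J) = 205.3 eV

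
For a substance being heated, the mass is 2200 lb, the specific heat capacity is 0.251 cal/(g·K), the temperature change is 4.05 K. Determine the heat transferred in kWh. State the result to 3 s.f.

Directly: Q = mcΔT.
m = 2200 lb = 997.9 kg; c = 0.251 cal/(g·K) = 1050 J/(kg·K); ΔT = 4.05 K.
Q = 4.244×10^6 J  (the unit combination reduces to kg·m²/s² = J)
4.244×10^6 J × (1 kWh / 3.600×10^6 J) = 1.179 kWh

1.18 kWh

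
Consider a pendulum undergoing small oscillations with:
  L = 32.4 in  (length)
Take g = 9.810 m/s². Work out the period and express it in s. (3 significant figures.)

1.82 s

Directly: T = 2π√(L/g).
L = 32.4 in = 0.8230 m; g = 9.810 m/s².
T = 1.820 s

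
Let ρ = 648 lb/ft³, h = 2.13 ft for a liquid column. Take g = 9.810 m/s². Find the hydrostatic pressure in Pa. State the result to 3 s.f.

P is given directly by: P = ρgh.
ρ = 648 lb/ft³ = 10380 kg/m³; h = 2.13 ft = 0.6492 m; g = 9.810 m/s².
P = 66109 Pa  (the unit combination reduces to kg/(m·s²) = Pa)

66100 Pa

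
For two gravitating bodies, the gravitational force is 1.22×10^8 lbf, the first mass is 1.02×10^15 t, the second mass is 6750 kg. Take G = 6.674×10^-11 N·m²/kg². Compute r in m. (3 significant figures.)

29.1 m

Solving F = G·m₁·m₂/r² for r: r = √(G·m₁m₂/F).
F = 1.22×10^8 lbf = 5.427×10^8 N; m₁ = 1.02×10^15 t = 1.020×10^18 kg; m₂ = 6750 kg; G = 6.674×10^-11 N·m²/kg².
r = 29.10 m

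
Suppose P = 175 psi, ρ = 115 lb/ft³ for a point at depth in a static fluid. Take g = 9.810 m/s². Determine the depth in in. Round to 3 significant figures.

2630 in

Rearranging P = ρ·g·h for h: h = P/(ρ·g).
P = 175 psi = 1.207×10^6 Pa; ρ = 115 lb/ft³ = 1842 kg/m³; g = 9.810 m/s².
h = 66.77 m
66.77 m × (1 in / 0.02540 m) = 2629 in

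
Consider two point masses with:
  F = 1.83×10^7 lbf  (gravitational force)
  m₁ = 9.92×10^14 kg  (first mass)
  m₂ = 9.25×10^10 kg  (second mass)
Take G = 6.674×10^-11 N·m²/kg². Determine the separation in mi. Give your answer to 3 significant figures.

5.39 mi

From Newton's law of gravitation: r = √(G·m₁m₂/F).
F = 1.83×10^7 lbf = 8.140×10^7 N; m₁ = 9.92×10^14 kg; m₂ = 9.25×10^10 kg; G = 6.674×10^-11 N·m²/kg².
r = 8674 m
8674 m × (1 mi / 1609 m) = 5.390 mi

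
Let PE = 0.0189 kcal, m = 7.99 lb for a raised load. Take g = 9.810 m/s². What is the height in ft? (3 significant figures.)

Rearranging: h = PE/(m·g).
PE = 0.0189 kcal = 79.08 J; m = 7.99 lb = 3.624 kg; g = 9.810 m/s².
h = 2.224 m
2.224 m × (1 ft / 0.3048 m) = 7.297 ft

7.30 ft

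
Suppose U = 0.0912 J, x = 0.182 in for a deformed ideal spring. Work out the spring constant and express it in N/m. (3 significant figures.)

Rearranging: k = 2U/x².
U = 0.0912 J; x = 0.182 in = 0.004623 m.
k = 8535 N/m

8540 N/m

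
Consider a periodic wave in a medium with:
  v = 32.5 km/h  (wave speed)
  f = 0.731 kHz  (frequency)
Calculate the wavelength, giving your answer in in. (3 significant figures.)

0.486 in

Rearranging: λ = v/f.
v = 32.5 km/h = 9.028 m/s; f = 0.731 kHz = 731.0 Hz.
λ = 0.01235 m
0.01235 m × (1 in / 0.02540 m) = 0.4862 in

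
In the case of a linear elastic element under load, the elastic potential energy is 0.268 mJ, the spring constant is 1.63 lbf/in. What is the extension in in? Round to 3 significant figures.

Rearranging U = ½k·x² for x: x = √(2U/k).
U = 0.268 mJ = 2.680×10^-4 J; k = 1.63 lbf/in = 285.5 N/m.
x = 0.001370 m
0.001370 m × (1 in / 0.02540 m) = 0.05395 in

0.0539 in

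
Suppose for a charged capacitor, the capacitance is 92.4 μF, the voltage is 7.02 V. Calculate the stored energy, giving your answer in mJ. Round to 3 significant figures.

2.28 mJ

E is given directly by: E = ½CV².
C = 92.4 μF = 9.240×10^-5 F; V = 7.02 V.
E = 0.002277 J
0.002277 J × (1 mJ / 0.001000 J) = 2.277 mJ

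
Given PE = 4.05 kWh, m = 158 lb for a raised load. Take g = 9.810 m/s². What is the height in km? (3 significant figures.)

Rearranging PE = m·g·h for h: h = PE/(m·g).
PE = 4.05 kWh = 1.458×10^7 J; m = 158 lb = 71.67 kg; g = 9.810 m/s².
h = 20738 m
20738 m × (1 km / 1000 m) = 20.74 km

20.7 km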